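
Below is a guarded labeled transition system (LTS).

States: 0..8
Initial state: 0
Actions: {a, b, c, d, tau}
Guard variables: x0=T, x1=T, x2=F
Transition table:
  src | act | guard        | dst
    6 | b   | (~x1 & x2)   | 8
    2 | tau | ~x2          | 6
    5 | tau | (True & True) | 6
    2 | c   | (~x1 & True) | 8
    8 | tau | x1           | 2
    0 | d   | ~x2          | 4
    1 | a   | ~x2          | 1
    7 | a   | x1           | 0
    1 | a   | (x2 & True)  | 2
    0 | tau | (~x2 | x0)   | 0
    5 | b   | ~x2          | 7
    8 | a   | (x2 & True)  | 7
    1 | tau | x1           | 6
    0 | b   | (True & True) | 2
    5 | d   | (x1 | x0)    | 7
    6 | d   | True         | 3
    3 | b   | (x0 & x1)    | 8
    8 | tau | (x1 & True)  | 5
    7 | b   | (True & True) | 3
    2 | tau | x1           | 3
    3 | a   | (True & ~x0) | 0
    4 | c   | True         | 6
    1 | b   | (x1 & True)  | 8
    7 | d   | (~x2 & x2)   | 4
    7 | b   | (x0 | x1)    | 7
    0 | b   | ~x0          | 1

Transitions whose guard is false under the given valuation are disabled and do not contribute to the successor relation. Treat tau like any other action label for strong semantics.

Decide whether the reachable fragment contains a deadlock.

Answer: DEADLOCK-FREE

Trace:
R = {0,2,3,4,5,6,7,8}
  0: b→2  d→4  tau→0  [3 out]
  2: tau→3  tau→6  [2 out]
  3: b→8  [1 out]
  4: c→6  [1 out]
  5: b→7  d→7  tau→6  [3 out]
  6: d→3  [1 out]
  7: a→0  b→3  b→7  [3 out]
  8: tau→2  tau→5  [2 out]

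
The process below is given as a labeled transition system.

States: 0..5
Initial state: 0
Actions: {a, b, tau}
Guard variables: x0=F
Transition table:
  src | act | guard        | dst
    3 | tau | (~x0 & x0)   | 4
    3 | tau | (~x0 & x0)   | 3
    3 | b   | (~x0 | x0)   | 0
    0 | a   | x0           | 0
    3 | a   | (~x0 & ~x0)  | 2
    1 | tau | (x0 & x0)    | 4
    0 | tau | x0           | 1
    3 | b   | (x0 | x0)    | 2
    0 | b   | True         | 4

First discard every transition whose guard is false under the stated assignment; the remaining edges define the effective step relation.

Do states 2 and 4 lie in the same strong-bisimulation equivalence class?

Answer: BISIMILAR

Working:
Compute ~ classes (split until stable):
  round 0: {{0,1,2,3,4,5}}
  round 1: {{0},{1,2,4,5},{3}}
3 equivalence class(es) (converged in 2)
2∈{1,2,4,5}, 4∈{1,2,4,5}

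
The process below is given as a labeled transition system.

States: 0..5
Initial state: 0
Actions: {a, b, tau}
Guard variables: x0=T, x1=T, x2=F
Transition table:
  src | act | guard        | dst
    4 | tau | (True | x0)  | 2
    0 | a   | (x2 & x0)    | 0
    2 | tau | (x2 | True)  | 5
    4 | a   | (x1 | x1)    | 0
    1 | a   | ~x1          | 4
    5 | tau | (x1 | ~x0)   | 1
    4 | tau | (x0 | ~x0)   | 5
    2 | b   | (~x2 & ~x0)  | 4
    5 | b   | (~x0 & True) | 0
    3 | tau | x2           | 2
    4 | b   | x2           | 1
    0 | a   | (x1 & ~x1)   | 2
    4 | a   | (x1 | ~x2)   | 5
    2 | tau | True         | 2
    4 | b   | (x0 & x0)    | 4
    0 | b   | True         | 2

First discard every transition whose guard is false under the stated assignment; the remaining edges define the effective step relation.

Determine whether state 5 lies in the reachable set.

Answer: REACHABLE

Working:
9 transition(s) survive guard evaluation.
depth 0: {0}
depth 1: {2}  now seen {0,2}
depth 2: {5}  now seen {0,2,5}
depth 3: {1}  now seen {0,1,2,5}
R = {0,1,2,5}
trace reaching 5: b·tau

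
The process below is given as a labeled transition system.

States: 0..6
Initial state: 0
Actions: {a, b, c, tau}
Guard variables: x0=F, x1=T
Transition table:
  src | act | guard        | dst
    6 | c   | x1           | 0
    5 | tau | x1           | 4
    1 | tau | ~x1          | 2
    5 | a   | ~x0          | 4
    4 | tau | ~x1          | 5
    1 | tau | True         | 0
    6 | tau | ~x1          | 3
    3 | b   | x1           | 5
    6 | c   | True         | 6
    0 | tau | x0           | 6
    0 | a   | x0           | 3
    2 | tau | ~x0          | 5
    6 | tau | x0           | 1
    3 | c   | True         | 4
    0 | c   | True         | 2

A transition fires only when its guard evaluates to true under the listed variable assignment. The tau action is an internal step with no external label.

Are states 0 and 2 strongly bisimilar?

Refine partition for ~:
  P[0] = {{0,1,2,3,4,5,6}}
  P[1] = {{0,6},{1,2},{3},{4},{5}}
  P[2] = {{0},{1},{2},{3},{4},{5},{6}}
7 equivalence class(es) (converged in 3)
[0]={0}  [2]={2}

Answer: NOT BISIMILAR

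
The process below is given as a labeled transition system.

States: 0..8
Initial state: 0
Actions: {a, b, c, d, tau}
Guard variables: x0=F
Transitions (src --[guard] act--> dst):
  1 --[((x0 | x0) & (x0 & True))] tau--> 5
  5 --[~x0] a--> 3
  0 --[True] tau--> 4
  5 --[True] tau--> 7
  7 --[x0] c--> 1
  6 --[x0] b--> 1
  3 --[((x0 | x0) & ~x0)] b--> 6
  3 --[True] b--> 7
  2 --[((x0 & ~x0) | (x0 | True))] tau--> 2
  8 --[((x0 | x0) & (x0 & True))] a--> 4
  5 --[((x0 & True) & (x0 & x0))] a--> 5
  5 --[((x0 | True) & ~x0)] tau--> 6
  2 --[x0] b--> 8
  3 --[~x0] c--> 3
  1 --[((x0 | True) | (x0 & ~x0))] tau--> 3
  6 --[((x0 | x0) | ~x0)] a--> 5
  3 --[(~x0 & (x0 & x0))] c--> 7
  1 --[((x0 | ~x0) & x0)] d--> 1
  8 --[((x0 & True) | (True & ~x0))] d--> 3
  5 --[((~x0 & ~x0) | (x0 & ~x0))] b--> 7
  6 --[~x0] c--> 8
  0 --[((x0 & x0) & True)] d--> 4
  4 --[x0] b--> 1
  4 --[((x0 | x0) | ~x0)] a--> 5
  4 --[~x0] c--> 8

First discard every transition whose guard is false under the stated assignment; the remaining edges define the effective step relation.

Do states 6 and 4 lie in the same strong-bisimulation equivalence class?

Answer: BISIMILAR

Working:
Compute ~ classes (split until stable):
  round 0: {{0,1,2,3,4,5,6,7,8}}
  round 1: {{0,1,2},{3},{4,6},{5},{7},{8}}
  round 2: {{0},{1},{2},{3},{4,6},{5},{7},{8}}
8 equivalence class(es) (converged in 3)
class of 6: {4,6}; class of 4: {4,6}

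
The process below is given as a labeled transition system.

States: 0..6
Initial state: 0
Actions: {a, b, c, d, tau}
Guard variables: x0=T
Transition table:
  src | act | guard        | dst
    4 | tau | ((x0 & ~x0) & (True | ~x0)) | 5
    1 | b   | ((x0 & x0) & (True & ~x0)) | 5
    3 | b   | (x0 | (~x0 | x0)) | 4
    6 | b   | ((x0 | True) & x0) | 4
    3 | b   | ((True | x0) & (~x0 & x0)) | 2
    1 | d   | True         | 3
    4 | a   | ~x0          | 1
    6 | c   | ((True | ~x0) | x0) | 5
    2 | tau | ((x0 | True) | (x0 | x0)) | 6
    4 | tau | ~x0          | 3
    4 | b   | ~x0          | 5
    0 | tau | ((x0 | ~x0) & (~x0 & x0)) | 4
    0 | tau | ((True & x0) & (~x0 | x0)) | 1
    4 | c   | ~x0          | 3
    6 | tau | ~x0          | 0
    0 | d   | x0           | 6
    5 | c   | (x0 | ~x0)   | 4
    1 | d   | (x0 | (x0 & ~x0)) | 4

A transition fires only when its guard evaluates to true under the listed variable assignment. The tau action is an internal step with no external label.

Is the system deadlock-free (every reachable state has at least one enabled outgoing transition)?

Answer: DEADLOCK at state 4

Analysis:
R = {0,1,3,4,5,6}
  0: d→6  tau→1  [2 out]
  1: d→3  d→4  [2 out]
  3: b→4  [1 out]
  4: ∅  [no exit]
  5: c→4  [1 out]
  6: b→4  c→5  [2 out]
Path to 4: tau·d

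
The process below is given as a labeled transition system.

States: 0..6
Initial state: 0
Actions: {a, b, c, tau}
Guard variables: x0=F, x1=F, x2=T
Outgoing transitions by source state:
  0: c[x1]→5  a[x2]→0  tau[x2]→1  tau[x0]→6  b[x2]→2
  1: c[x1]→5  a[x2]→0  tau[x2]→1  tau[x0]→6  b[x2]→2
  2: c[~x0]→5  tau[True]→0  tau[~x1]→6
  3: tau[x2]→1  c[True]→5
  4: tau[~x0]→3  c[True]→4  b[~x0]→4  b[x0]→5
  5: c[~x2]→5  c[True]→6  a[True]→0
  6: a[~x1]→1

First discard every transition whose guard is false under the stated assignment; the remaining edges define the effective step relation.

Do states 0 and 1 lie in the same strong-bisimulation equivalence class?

Compute ~ classes (split until stable):
  round 0: {{0,1,2,3,4,5,6}}
  round 1: {{0,1},{2,3},{4},{5},{6}}
  round 2: {{0,1},{2},{3},{4},{5},{6}}
Fixed point at round 3; 6 class(es).
[0]={0,1}  [1]={0,1}

Answer: BISIMILAR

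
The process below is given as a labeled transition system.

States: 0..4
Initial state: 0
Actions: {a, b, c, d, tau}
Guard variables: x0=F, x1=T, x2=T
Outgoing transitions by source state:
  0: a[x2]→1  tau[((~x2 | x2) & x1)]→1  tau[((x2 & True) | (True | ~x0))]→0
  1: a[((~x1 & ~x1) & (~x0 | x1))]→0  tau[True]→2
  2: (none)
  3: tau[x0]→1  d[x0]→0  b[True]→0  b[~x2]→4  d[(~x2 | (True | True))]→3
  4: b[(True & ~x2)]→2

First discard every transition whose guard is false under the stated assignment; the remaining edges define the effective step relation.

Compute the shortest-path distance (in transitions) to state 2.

Answer: 2

Trace:
Layered search for 2:
  L0 = {0}
  L1 = {1}
  L2 = {2}
depth(2)=2, e.g. a·tau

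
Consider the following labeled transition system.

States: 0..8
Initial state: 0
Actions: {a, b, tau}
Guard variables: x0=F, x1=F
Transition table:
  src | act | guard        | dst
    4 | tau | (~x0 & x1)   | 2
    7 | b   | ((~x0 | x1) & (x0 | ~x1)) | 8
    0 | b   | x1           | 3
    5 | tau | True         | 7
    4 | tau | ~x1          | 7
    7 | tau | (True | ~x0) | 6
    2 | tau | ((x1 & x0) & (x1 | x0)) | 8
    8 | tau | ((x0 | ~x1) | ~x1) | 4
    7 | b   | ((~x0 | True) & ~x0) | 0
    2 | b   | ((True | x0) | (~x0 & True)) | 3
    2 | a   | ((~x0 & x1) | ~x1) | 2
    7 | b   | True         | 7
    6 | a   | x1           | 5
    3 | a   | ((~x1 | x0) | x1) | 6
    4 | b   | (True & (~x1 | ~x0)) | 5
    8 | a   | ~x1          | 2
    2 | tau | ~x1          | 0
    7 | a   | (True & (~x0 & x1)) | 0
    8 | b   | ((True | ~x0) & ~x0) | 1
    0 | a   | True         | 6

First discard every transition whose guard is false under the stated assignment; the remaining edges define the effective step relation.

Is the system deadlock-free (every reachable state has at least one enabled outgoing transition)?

Answer: DEADLOCK at state 6

Trace:
R = {0,6}
  0: a→6  [deg 1]
  6: ∅  [STUCK]
Path to 6: a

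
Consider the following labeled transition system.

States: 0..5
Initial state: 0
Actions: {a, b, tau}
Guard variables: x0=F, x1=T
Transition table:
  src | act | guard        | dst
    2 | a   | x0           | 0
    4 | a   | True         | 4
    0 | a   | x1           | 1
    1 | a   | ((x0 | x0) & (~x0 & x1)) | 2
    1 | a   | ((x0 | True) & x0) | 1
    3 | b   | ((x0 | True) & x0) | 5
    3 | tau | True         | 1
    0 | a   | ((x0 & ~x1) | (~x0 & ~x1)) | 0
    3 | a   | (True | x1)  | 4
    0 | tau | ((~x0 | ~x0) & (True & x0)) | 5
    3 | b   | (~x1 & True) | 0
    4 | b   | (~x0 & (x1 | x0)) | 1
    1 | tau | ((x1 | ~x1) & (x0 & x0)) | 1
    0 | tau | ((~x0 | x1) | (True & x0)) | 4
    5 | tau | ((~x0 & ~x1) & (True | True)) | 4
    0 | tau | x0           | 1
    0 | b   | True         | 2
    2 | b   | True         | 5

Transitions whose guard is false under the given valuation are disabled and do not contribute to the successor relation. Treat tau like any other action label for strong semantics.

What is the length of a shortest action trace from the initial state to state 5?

Answer: 2

Analysis:
Layered search for 5:
  L0 = {0}
  L1 = {1,2,4}
  L2 = {5}
first hit 5 at d=2 via b·b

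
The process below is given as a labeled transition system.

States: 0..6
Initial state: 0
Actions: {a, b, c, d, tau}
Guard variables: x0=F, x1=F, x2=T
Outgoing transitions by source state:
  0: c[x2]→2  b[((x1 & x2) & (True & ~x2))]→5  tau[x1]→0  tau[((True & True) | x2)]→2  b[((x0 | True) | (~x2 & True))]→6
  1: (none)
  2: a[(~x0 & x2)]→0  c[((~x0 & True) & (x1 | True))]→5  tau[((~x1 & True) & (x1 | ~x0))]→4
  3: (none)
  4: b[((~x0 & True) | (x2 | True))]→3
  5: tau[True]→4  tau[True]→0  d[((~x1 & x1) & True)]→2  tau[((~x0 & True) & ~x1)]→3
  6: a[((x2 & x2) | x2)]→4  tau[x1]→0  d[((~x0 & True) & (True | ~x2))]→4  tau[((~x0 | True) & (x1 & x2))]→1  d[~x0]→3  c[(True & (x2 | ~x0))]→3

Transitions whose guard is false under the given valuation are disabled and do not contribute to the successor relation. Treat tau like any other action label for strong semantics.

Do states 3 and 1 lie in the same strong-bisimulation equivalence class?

Refine partition for ~:
  π0 = {{0,1,2,3,4,5,6}}
  π1 = {{0},{1,3},{2},{4},{5},{6}}
6 equivalence class(es) (converged in 2)
class of 3: {1,3}; class of 1: {1,3}

Answer: BISIMILAR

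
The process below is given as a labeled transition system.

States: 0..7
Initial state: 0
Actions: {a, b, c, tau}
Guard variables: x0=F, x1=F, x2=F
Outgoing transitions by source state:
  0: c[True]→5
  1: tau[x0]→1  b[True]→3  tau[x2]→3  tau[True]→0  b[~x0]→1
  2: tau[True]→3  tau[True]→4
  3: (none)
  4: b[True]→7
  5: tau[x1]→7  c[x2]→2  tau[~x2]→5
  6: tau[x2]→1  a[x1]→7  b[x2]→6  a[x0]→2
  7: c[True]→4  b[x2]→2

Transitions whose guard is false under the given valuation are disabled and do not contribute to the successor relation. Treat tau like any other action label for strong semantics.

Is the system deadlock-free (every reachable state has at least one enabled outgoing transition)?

Answer: DEADLOCK-FREE

Analysis:
R = {0,5}
  0: c→5  [deg 1]
  5: tau→5  [deg 1]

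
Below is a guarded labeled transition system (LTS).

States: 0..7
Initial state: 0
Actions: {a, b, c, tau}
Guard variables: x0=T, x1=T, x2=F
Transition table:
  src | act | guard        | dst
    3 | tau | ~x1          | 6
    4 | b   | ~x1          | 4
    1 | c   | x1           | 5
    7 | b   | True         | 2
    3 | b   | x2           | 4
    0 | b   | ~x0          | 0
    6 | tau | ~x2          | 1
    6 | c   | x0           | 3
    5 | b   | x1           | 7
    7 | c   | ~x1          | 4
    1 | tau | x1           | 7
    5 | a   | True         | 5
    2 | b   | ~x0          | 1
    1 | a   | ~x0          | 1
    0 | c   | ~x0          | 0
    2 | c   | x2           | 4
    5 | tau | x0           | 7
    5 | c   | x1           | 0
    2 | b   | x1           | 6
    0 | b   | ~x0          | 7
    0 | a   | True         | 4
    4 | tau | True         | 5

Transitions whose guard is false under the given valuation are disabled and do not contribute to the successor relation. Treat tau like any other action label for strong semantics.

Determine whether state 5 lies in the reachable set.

After dropping false guards: 12 live edges.
Layer 0: {0}
Layer 1: {4}  cumulative {0,4}
Layer 2: {5}  cumulative {0,4,5}
Layer 3: {7}  cumulative {0,4,5,7}
Layer 4: {2}  cumulative {0,2,4,5,7}
Layer 5: {6}  cumulative {0,2,4,5,6,7}
Layer 6: {1,3}  cumulative {0,1,2,3,4,5,6,7}
R = {0,1,2,3,4,5,6,7}
Path to 5: a·tau

Answer: REACHABLE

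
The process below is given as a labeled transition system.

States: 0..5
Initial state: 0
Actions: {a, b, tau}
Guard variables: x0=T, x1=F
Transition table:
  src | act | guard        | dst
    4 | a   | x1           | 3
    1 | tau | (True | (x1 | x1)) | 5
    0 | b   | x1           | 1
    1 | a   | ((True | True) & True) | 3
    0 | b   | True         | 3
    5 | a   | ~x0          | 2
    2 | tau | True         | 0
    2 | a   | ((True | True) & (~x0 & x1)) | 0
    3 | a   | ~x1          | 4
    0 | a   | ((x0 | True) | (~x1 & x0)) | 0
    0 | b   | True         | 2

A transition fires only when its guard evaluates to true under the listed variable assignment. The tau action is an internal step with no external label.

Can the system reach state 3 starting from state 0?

Answer: REACHABLE

Analysis:
Guard filter leaves 7 enabled edge(s).
Layer 0: {0}
Layer 1: {2,3}  now seen {0,2,3}
Layer 2: {4}  now seen {0,2,3,4}
R = {0,2,3,4}
witness 3: b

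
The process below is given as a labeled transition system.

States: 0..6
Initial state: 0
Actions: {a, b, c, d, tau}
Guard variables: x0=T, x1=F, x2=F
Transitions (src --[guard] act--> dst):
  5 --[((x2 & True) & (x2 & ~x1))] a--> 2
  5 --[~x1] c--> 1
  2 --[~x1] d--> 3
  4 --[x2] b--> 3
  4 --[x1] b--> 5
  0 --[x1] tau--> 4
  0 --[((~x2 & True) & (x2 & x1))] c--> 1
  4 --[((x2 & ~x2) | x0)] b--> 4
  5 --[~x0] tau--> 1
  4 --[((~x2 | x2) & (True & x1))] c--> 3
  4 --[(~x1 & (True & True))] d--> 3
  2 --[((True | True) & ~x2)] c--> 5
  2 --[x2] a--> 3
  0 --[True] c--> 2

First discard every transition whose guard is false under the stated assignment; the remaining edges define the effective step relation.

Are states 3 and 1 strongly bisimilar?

Answer: BISIMILAR

Working:
Bisimulation quotient by refinement:
  P[0] = {{0,1,2,3,4,5,6}}
  P[1] = {{0,5},{1,3,6},{2},{4}}
  P[2] = {{0},{1,3,6},{2},{4},{5}}
Fixed point at round 3; 5 class(es).
class of 3: {1,3,6}; class of 1: {1,3,6}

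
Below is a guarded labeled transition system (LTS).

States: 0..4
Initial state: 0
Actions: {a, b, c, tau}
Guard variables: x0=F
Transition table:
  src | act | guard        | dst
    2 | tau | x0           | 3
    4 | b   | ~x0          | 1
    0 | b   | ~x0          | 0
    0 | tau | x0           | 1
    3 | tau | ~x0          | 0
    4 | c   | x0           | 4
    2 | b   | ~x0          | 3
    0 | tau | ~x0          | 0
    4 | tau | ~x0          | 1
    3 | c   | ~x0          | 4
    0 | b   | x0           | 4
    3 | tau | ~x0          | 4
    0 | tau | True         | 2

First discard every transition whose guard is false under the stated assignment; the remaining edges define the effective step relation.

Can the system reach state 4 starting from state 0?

9 transition(s) survive guard evaluation.
depth 0: {0}
depth 1: {2}  total {0,2}
depth 2: {3}  total {0,2,3}
depth 3: {4}  total {0,2,3,4}
depth 4: {1}  total {0,1,2,3,4}
R = {0,1,2,3,4}
witness 4: tau·b·tau

Answer: REACHABLE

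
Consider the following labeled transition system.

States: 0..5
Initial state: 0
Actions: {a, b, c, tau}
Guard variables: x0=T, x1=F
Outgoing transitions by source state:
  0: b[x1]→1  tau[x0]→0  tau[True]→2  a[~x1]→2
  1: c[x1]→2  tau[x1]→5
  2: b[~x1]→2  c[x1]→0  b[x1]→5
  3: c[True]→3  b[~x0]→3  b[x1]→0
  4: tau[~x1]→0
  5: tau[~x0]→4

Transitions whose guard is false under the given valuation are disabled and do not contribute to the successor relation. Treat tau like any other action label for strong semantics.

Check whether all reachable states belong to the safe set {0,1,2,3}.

Safe = {0,1,2,3}
R = {0,2}
  0: safe
  2: safe

Answer: INVARIANT HOLDS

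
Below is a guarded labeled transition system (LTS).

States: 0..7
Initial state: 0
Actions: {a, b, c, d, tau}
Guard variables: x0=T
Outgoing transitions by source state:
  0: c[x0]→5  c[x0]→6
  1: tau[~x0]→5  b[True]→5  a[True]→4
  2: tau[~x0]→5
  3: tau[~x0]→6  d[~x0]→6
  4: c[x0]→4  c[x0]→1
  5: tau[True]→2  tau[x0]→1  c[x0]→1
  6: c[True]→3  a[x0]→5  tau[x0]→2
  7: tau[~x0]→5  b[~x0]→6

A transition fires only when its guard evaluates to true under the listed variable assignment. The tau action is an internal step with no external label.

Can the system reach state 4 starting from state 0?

12 transition(s) survive guard evaluation.
L0 = {0}
L1 = {5,6}  cumulative {0,5,6}
L2 = {1,2,3}  cumulative {0,1,2,3,5,6}
L3 = {4}  cumulative {0,1,2,3,4,5,6}
R = {0,1,2,3,4,5,6}
witness 4: c·tau·a

Answer: REACHABLE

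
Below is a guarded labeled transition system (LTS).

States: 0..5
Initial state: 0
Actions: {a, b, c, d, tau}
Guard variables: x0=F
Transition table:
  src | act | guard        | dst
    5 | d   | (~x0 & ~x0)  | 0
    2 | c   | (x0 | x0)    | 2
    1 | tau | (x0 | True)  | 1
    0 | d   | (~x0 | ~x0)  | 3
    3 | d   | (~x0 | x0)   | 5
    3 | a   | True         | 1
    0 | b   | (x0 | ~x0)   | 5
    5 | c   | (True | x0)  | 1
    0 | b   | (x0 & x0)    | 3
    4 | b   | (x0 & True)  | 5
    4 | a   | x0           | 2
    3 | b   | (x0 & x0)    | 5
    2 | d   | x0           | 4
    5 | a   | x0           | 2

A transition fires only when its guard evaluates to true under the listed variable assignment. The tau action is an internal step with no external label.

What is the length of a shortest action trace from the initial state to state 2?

Answer: UNREACHABLE

Trace:
Breadth-first toward 2:
  depth 0: {0}
  depth 1: {3,5}
  depth 2: {1}
2 never appears.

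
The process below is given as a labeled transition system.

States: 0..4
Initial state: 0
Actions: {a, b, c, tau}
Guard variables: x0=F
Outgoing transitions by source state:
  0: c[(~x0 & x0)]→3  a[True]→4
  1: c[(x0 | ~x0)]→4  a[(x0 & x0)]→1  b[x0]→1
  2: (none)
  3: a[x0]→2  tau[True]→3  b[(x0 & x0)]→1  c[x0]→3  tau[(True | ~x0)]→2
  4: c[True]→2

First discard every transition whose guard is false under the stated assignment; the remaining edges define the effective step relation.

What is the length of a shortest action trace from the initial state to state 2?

Answer: 2

Analysis:
Layered search for 2:
  L0 = {0}
  L1 = {4}
  L2 = {2}
depth(2)=2, e.g. a·c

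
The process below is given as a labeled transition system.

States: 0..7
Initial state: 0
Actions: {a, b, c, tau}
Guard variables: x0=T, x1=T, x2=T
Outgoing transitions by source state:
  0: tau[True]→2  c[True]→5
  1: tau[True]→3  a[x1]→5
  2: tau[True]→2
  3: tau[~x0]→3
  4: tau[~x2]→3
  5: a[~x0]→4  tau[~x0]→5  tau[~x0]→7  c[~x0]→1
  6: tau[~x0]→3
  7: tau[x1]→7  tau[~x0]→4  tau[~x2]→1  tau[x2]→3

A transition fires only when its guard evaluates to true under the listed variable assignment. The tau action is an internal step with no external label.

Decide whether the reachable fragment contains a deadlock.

Answer: DEADLOCK at state 5

Working:
Reach set: {0,2,5}
  0: c→5  tau→2  [2 out]
  2: tau→2  [1 out]
  5: ∅  [deadlock]
Path to 5: c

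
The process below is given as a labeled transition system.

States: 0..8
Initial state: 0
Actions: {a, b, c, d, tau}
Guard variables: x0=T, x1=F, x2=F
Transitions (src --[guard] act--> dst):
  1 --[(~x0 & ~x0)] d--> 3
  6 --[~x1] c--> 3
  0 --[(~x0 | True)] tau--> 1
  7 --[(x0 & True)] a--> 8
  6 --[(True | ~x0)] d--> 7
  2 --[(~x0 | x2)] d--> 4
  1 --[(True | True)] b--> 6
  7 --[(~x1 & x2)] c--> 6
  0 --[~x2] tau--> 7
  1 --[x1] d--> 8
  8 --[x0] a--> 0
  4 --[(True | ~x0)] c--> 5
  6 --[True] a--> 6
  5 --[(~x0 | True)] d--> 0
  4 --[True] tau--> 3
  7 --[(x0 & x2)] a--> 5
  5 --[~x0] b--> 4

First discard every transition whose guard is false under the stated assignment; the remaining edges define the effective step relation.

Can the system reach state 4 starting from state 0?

Answer: UNREACHABLE

Working:
Guard filter leaves 11 enabled edge(s).
Layer 0: {0}
Layer 1: {1,7}  cumulative {0,1,7}
Layer 2: {6,8}  cumulative {0,1,6,7,8}
Layer 3: {3}  cumulative {0,1,3,6,7,8}
Reachable = {0,1,3,6,7,8}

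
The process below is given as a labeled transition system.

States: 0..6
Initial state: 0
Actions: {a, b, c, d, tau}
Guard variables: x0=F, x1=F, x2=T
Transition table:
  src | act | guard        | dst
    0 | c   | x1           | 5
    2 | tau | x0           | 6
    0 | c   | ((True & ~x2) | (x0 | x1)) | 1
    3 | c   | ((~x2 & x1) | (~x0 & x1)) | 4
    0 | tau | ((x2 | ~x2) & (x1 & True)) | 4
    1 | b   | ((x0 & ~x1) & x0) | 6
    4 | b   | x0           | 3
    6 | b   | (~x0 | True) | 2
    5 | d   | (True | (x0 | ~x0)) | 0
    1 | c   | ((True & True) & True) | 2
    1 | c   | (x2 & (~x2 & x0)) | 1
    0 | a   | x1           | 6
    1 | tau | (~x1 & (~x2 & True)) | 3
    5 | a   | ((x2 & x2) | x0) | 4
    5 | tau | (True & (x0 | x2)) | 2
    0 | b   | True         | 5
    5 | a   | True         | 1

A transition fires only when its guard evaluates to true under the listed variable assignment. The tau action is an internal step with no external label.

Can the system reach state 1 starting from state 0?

Answer: REACHABLE

Analysis:
7 transition(s) survive guard evaluation.
depth 0: {0}
depth 1: {5}  total {0,5}
depth 2: {1,2,4}  total {0,1,2,4,5}
Reachable = {0,1,2,4,5}
trace reaching 1: b·a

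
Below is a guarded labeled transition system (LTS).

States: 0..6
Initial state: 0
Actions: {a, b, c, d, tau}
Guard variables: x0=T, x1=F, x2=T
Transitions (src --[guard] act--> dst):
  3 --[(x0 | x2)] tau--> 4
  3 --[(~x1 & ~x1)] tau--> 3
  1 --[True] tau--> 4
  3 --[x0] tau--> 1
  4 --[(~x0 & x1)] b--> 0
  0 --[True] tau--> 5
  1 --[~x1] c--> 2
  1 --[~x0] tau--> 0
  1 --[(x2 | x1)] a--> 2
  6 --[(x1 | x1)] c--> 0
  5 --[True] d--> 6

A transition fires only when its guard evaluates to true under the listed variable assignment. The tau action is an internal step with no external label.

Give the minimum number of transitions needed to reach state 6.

Answer: 2

Working:
Layered search for 6:
  Layer 0: {0}
  Layer 1: {5}
  Layer 2: {6}
depth(6)=2, e.g. tau·d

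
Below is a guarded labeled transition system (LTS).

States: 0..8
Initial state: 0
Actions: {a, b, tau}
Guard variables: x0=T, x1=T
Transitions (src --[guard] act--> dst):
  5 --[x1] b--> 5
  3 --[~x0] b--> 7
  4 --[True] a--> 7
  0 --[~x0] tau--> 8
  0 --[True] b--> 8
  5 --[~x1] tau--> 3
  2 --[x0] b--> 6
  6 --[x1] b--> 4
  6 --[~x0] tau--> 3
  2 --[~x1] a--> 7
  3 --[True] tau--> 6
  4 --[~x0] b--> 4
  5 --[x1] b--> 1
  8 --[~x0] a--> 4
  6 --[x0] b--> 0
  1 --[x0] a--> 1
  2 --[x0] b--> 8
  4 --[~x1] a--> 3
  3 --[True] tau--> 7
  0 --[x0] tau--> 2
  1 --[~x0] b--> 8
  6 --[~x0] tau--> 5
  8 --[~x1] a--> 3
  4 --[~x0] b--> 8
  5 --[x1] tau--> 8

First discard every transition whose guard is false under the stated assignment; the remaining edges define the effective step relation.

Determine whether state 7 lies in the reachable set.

Answer: REACHABLE

Working:
Guard filter leaves 13 enabled edge(s).
Layer 0: {0}
Layer 1: {2,8}  total {0,2,8}
Layer 2: {6}  total {0,2,6,8}
Layer 3: {4}  total {0,2,4,6,8}
Layer 4: {7}  total {0,2,4,6,7,8}
R = {0,2,4,6,7,8}
witness 7: tau·b·b·a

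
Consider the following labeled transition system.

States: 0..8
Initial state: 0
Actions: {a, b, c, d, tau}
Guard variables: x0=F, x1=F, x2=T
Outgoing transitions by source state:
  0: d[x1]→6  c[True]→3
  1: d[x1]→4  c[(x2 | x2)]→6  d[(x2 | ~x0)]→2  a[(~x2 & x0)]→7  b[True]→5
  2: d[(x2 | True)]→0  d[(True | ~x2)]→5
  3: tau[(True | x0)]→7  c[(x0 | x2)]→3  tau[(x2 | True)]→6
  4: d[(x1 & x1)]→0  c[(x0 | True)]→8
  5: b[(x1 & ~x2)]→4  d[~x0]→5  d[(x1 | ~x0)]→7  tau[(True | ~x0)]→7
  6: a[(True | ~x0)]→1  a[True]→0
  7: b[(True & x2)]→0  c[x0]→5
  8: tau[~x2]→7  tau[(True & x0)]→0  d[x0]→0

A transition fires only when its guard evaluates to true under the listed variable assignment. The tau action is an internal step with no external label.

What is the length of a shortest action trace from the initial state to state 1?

Answer: 3

Analysis:
Breadth-first toward 1:
  depth 0: {0}
  depth 1: {3}
  depth 2: {6,7}
  depth 3: {1}
depth(1)=3, e.g. c·tau·a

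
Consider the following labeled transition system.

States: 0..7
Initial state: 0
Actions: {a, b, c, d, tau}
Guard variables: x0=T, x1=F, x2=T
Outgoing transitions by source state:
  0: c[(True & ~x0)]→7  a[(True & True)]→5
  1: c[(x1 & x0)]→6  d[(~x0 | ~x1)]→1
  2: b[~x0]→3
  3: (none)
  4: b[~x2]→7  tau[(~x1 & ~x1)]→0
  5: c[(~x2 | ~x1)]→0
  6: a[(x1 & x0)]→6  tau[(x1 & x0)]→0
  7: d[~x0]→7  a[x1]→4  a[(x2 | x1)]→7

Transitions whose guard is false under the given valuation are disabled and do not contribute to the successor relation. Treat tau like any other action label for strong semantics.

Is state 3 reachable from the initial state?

Answer: UNREACHABLE

Trace:
Guard filter leaves 5 enabled edge(s).
Layer 0: {0}
Layer 1: {5}  total {0,5}
Reach set: {0,5}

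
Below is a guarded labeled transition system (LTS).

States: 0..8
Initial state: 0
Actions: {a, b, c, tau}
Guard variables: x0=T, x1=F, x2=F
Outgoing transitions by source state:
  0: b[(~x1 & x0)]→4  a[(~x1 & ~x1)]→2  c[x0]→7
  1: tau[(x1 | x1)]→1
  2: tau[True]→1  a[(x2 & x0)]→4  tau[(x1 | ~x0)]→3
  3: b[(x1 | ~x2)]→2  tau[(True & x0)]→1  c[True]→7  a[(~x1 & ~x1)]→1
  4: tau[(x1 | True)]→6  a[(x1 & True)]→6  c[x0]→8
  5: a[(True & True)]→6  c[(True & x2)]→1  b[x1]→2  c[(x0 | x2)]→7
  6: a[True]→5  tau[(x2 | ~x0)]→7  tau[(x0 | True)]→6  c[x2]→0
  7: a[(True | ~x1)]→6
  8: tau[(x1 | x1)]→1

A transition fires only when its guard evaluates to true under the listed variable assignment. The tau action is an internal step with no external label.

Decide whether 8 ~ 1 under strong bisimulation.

Answer: BISIMILAR

Trace:
Compute ~ classes (split until stable):
  round 0: {{0,1,2,3,4,5,6,7,8}}
  round 1: {{0},{1,8},{2},{3},{4},{5},{6},{7}}
8 equivalence class(es) (converged in 2)
[8]={1,8}  [1]={1,8}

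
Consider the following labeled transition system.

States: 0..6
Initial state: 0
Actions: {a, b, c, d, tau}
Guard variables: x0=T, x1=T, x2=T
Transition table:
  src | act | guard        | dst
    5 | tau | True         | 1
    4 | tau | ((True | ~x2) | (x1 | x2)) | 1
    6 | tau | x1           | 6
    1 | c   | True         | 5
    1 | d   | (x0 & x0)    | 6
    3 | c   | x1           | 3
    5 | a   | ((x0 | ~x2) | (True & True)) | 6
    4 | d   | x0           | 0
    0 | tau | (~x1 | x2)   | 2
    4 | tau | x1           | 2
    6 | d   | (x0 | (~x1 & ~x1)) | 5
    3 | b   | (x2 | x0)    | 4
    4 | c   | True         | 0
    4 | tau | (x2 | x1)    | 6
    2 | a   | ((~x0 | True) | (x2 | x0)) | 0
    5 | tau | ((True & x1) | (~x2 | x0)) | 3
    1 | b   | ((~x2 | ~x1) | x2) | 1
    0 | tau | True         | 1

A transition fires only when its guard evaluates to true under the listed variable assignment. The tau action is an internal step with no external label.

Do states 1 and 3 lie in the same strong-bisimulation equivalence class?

Answer: NOT BISIMILAR

Analysis:
Compute ~ classes (split until stable):
  round 0: {{0,1,2,3,4,5,6}}
  round 1: {{0},{1},{2},{3},{4},{5},{6}}
Fixed point at round 2; 7 class(es).
[1]={1}  [3]={3}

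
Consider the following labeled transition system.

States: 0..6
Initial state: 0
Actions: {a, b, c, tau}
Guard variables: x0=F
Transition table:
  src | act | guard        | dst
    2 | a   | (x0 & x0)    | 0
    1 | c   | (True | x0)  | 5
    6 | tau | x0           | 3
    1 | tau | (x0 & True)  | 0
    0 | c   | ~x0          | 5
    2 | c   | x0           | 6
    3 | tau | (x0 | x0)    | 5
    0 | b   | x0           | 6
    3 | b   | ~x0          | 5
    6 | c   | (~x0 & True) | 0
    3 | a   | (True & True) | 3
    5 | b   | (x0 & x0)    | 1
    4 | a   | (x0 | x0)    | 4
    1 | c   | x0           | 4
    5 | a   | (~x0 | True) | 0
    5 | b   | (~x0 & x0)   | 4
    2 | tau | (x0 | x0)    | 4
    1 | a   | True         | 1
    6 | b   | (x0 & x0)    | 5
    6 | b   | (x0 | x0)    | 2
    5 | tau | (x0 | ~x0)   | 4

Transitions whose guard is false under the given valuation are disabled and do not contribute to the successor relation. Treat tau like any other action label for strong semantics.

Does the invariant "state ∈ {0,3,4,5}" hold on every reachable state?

Safe = {0,3,4,5}
Reachable = {0,4,5}
  0: ✓
  4: ✓
  5: ✓

Answer: INVARIANT HOLDS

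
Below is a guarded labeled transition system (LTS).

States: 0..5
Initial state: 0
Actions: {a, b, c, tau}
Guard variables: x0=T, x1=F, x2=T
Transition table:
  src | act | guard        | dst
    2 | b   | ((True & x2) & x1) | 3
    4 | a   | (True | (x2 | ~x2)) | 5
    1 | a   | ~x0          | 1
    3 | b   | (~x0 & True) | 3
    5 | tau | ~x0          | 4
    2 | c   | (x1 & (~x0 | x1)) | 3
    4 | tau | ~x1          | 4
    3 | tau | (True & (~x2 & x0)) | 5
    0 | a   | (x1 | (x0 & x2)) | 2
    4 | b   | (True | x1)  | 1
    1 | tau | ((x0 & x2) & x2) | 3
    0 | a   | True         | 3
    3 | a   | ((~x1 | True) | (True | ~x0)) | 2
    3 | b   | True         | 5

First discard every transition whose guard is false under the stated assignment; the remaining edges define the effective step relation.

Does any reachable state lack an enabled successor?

Answer: DEADLOCK at state 2

Working:
Reach set: {0,2,3,5}
  0: a→2  a→3  [2 exit(s)]
  2: ∅  [no exit]
  3: a→2  b→5  [2 exit(s)]
  5: ∅  [no exit]
trace reaching 2: a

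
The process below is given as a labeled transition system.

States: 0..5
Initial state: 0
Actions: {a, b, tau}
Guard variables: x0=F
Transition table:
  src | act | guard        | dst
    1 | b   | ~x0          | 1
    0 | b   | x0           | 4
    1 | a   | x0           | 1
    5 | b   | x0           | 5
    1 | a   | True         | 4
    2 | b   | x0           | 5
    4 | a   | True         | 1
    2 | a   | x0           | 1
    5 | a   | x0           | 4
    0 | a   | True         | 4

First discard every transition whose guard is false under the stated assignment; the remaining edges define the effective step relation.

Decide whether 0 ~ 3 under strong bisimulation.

Answer: NOT BISIMILAR

Trace:
Refine partition for ~:
  round 0: {{0,1,2,3,4,5}}
  round 1: {{0,4},{1},{2,3,5}}
  round 2: {{0},{1},{2,3,5},{4}}
4 equivalence class(es) (converged in 3)
[0]={0}  [3]={2,3,5}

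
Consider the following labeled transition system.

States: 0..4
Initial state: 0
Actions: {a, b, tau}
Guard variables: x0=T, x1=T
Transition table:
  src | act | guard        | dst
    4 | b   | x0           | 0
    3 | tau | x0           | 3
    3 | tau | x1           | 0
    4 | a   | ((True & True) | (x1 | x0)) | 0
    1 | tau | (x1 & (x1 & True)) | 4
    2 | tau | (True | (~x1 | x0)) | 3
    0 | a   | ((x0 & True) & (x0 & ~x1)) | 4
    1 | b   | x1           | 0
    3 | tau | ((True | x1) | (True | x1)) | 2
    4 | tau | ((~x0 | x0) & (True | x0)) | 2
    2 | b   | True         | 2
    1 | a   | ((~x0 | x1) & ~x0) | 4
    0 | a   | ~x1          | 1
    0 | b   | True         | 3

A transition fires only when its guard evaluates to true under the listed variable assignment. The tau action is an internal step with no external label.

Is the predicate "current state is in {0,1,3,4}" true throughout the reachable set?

Safe = {0,1,3,4}
Reachable = {0,2,3}
  0: ✓
  2: outside
  3: ✓
witness against invariant: b·tau → 2

Answer: INVARIANT VIOLATED at state 2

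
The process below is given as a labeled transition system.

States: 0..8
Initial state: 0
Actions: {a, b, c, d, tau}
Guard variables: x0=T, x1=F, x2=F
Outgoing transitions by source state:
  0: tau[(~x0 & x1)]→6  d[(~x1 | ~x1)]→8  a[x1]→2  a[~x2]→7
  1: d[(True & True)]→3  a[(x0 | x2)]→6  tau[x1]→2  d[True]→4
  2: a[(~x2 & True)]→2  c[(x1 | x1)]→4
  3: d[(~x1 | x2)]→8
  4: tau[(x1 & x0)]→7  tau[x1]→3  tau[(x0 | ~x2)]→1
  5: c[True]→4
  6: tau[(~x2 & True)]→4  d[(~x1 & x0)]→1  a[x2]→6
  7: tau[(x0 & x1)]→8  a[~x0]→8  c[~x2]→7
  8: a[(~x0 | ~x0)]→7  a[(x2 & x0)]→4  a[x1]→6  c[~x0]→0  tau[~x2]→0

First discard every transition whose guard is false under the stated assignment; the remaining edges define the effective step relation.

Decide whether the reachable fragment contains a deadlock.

Answer: DEADLOCK-FREE

Trace:
Reachable = {0,7,8}
  0: a→7  d→8  [2 exit(s)]
  7: c→7  [1 exit(s)]
  8: tau→0  [1 exit(s)]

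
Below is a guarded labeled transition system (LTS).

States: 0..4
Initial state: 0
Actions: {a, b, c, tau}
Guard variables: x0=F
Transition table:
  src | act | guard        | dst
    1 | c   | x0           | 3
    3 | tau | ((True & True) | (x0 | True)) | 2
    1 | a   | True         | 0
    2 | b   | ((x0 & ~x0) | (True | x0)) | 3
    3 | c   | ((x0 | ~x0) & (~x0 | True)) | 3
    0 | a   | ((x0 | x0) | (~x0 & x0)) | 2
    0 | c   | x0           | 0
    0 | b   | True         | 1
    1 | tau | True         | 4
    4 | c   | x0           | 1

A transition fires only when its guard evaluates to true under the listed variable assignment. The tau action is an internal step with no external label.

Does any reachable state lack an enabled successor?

Reach set: {0,1,4}
  0: b→1  [1 out]
  1: a→0  tau→4  [2 out]
  4: ∅  [STUCK]
trace reaching 4: b·tau

Answer: DEADLOCK at state 4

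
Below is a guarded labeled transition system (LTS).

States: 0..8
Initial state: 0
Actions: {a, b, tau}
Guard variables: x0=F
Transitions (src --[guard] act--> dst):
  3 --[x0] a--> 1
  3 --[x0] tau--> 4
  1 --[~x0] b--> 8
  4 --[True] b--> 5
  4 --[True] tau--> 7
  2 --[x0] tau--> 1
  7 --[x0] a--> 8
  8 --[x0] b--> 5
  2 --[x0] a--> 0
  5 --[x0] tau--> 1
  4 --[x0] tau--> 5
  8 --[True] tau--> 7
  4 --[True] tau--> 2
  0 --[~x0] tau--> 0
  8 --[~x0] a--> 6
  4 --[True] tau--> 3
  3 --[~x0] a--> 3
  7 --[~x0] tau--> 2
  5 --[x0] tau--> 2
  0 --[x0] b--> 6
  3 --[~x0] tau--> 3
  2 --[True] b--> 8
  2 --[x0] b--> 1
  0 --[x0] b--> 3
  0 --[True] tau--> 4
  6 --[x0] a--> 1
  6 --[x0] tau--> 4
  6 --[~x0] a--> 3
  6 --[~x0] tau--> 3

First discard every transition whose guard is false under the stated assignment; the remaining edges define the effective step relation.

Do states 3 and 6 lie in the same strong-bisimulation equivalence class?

Answer: BISIMILAR

Working:
Compute ~ classes (split until stable):
  P[0] = {{0,1,2,3,4,5,6,7,8}}
  P[1] = {{0,7},{1,2},{3,6,8},{4},{5}}
  P[2] = {{0},{1,2},{3,6},{4},{5},{7},{8}}
7 equivalence class(es) (converged in 3)
[3]={3,6}  [6]={3,6}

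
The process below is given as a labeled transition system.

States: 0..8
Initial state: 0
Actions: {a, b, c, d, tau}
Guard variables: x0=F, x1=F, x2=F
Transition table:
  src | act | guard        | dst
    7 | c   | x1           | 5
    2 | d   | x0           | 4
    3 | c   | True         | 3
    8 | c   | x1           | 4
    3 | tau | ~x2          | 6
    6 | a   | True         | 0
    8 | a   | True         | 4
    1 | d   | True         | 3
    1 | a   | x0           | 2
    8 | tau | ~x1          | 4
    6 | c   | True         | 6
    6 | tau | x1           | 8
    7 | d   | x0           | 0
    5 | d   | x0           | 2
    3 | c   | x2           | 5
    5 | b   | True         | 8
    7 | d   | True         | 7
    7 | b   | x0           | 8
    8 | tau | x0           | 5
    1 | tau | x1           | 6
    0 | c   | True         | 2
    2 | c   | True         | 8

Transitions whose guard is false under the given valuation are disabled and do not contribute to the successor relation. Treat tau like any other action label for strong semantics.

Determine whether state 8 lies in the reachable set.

Answer: REACHABLE

Analysis:
11 transition(s) survive guard evaluation.
Layer 0: {0}
Layer 1: {2}  total {0,2}
Layer 2: {8}  total {0,2,8}
Layer 3: {4}  total {0,2,4,8}
R = {0,2,4,8}
Path to 8: c·c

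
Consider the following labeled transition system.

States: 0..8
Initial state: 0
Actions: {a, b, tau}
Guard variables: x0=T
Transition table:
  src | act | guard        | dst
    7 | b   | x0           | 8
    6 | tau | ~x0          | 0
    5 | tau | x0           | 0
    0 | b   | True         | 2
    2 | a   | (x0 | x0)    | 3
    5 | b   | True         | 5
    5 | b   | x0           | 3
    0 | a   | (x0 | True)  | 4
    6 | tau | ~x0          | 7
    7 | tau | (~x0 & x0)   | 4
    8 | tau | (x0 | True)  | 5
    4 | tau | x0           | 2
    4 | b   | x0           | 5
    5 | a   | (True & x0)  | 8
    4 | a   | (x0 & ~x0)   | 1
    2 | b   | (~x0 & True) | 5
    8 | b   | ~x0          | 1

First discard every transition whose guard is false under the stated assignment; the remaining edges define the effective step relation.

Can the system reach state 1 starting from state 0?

Answer: UNREACHABLE

Trace:
11 transition(s) survive guard evaluation.
depth 0: {0}
depth 1: {2,4}  total {0,2,4}
depth 2: {3,5}  total {0,2,3,4,5}
depth 3: {8}  total {0,2,3,4,5,8}
R = {0,2,3,4,5,8}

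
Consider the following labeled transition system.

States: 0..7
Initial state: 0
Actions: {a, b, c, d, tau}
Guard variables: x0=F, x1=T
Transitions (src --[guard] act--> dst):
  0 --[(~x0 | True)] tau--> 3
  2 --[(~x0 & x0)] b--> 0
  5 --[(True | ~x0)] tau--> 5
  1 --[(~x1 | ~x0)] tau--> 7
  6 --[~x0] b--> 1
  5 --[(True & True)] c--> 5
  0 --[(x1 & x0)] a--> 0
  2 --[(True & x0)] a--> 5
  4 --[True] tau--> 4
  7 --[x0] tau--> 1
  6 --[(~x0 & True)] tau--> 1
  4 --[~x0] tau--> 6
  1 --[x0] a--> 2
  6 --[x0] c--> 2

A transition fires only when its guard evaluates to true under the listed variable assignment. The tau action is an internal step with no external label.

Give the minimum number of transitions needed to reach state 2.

Answer: UNREACHABLE

Trace:
Layered search for 2:
  depth 0: {0}
  depth 1: {3}
2 never appears.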